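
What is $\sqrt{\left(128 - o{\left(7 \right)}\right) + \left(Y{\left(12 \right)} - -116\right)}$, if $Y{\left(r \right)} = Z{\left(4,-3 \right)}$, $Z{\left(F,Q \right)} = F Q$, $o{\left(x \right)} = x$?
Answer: $15$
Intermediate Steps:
$Y{\left(r \right)} = -12$ ($Y{\left(r \right)} = 4 \left(-3\right) = -12$)
$\sqrt{\left(128 - o{\left(7 \right)}\right) + \left(Y{\left(12 \right)} - -116\right)} = \sqrt{\left(128 - 7\right) - -104} = \sqrt{\left(128 - 7\right) + \left(-12 + 116\right)} = \sqrt{121 + 104} = \sqrt{225} = 15$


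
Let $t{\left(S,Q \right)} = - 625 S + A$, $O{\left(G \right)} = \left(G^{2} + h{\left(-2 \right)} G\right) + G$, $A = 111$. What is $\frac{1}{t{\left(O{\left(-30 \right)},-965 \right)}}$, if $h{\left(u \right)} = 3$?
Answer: $- \frac{1}{487389} \approx -2.0517 \cdot 10^{-6}$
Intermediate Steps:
$O{\left(G \right)} = G^{2} + 4 G$ ($O{\left(G \right)} = \left(G^{2} + 3 G\right) + G = G^{2} + 4 G$)
$t{\left(S,Q \right)} = 111 - 625 S$ ($t{\left(S,Q \right)} = - 625 S + 111 = 111 - 625 S$)
$\frac{1}{t{\left(O{\left(-30 \right)},-965 \right)}} = \frac{1}{111 - 625 \left(- 30 \left(4 - 30\right)\right)} = \frac{1}{111 - 625 \left(\left(-30\right) \left(-26\right)\right)} = \frac{1}{111 - 487500} = \frac{1}{-487389} = - \frac{1}{487389}$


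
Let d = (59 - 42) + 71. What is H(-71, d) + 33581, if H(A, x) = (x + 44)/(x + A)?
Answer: 571009/17 ≈ 33589.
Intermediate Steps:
d = 88 (d = 17 + 71 = 88)
H(A, x) = (44 + x)/(A + x)
H(-71, d) + 33581 = (44 + 88)/(-71 + 88) + 33581 = 132/17 + 33581 = 571009/17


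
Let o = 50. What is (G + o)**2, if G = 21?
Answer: 5041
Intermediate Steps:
(G + o)**2 = (21 + 50)**2 = 71**2 = 5041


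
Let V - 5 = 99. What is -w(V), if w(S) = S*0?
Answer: 0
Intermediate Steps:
V = 104 (V = 5 + 99 = 104)
w(S) = 0
-w(V) = -1*0 = 0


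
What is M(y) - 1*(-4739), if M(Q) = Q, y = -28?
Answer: 4711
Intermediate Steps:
M(y) - 1*(-4739) = -28 - 1*(-4739) = -28 + 4739 = 4711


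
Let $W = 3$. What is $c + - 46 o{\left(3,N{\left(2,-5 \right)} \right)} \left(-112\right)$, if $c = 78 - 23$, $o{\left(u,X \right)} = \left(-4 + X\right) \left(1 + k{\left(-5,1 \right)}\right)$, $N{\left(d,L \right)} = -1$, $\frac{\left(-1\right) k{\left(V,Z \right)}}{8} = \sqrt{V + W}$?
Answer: $-25705 + 206080 i \sqrt{2} \approx -25705.0 + 2.9144 \cdot 10^{5} i$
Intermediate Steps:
$k{\left(V,Z \right)} = - 8 \sqrt{3 + V}$ ($k{\left(V,Z \right)} = - 8 \sqrt{V + 3} = - 8 \sqrt{3 + V}$)
$o{\left(u,X \right)} = \left(1 - 8 i \sqrt{2}\right) \left(-4 + X\right)$ ($o{\left(u,X \right)} = \left(-4 + X\right) \left(1 - 8 \sqrt{3 - 5}\right) = \left(-4 + X\right) \left(1 - 8 \sqrt{-2}\right) = \left(-4 + X\right) \left(1 - 8 i \sqrt{2}\right) = \left(1 - 8 i \sqrt{2}\right) \left(-4 + X\right)$)
$c = 55$ ($c = 78 - 23 = 55$)
$c + - 46 o{\left(3,N{\left(2,-5 \right)} \right)} \left(-112\right) = 55 + - 46 \left(-4 - 1 + 32 i \sqrt{2} - 8 i \left(-1\right) \sqrt{2}\right) \left(-112\right) = 55 + - 46 \left(-4 - 1 + 32 i \sqrt{2} + 8 i \sqrt{2}\right) \left(-112\right) = 55 + - 46 \left(-5 + 40 i \sqrt{2}\right) \left(-112\right) = 55 + \left(230 - 1840 i \sqrt{2}\right) \left(-112\right) = 55 - \left(25760 - 206080 i \sqrt{2}\right) = -25705 + 206080 i \sqrt{2}$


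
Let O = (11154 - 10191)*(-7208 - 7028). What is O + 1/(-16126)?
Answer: -221075655769/16126 ≈ -1.3709e+7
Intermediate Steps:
O = -13709268 (O = 963*(-14236) = -13709268)
O + 1/(-16126) = -13709268 + 1/(-16126) = -13709268 - 1/16126 = -221075655769/16126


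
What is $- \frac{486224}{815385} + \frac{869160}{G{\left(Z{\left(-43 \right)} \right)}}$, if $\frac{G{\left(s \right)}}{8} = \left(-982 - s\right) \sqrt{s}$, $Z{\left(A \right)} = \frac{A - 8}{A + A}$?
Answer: $- \frac{486224}{815385} - \frac{3114490 \sqrt{4386}}{1436551} \approx -144.18$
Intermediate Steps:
$Z{\left(A \right)} = \frac{-8 + A}{2 A}$
$G{\left(s \right)} = 8 \sqrt{s} \left(-982 - s\right)$ ($G{\left(s \right)} = 8 \left(-982 - s\right) \sqrt{s} = 8 \sqrt{s} \left(-982 - s\right)$)
$- \frac{486224}{815385} + \frac{869160}{G{\left(Z{\left(-43 \right)} \right)}} = - \frac{486224}{815385} + \frac{869160}{8 \sqrt{\frac{-8 - 43}{2 \left(-43\right)}} \left(-982 - \frac{-8 - 43}{2 \left(-43\right)}\right)} = \left(-486224\right) \frac{1}{815385} + \frac{869160}{8 \sqrt{\frac{1}{2} \left(- \frac{1}{43}\right) \left(-51\right)} \left(-982 - \frac{1}{2} \left(- \frac{1}{43}\right) \left(-51\right)\right)} = - \frac{486224}{815385} + \frac{869160}{8 \sqrt{\frac{51}{86}} \left(-982 - \frac{51}{86}\right)} = - \frac{486224}{815385} + \frac{869160}{8 \frac{\sqrt{4386}}{86} \left(-982 - \frac{51}{86}\right)} = - \frac{486224}{815385} + \frac{869160}{8 \frac{\sqrt{4386}}{86} \left(- \frac{84503}{86}\right)} = - \frac{486224}{815385} + \frac{869160}{\left(- \frac{169006}{1849}\right) \sqrt{4386}} = - \frac{486224}{815385} + 869160 \left(- \frac{43 \sqrt{4386}}{17238612}\right) = - \frac{486224}{815385} - \frac{3114490 \sqrt{4386}}{1436551}$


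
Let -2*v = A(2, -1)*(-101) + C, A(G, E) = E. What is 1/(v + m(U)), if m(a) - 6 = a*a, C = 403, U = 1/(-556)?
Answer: -309136/76047455 ≈ -0.0040650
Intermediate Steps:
U = -1/556 ≈ -0.0017986
m(a) = 6 + a**2 (m(a) = 6 + a*a = 6 + a**2)
v = -252 (v = -(-1*(-101) + 403)/2 = -(101 + 403)/2 = -1/2*504 = -252)
1/(v + m(U)) = 1/(-252 + (6 + (-1/556)**2)) = 1/(-252 + (6 + 1/309136)) = 1/(-252 + 1854817/309136) = 1/(-76047455/309136) = -309136/76047455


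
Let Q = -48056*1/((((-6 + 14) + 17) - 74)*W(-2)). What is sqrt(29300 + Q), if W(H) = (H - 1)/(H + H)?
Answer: 2*sqrt(3374493)/21 ≈ 174.95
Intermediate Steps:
W(H) = (-1 + H)/(2*H) (W(H) = (-1 + H)/((2*H)) = (-1 + H)*(1/(2*H)) = (-1 + H)/(2*H))
Q = 192224/147 (Q = -48056*(-4/((-1 - 2)*(((-6 + 14) + 17) - 74))) = -48056*4/(3*((8 + 17) - 74)) = -48056*4/(3*(25 - 74)) = -48056/((3/4)*(-49)) = -48056/(-147/4) = -48056*(-4/147) = 192224/147 ≈ 1307.6)
sqrt(29300 + Q) = sqrt(29300 + 192224/147) = sqrt(4499324/147) = 2*sqrt(3374493)/21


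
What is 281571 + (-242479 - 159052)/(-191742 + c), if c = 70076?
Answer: 34258018817/121666 ≈ 2.8157e+5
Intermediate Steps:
281571 + (-242479 - 159052)/(-191742 + c) = 281571 + (-242479 - 159052)/(-191742 + 70076) = 281571 - 401531/(-121666) = 281571 - 401531*(-1/121666) = 281571 + 401531/121666 = 34258018817/121666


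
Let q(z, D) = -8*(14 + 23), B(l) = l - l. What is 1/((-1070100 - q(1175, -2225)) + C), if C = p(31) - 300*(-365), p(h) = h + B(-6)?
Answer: -1/960273 ≈ -1.0414e-6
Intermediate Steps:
B(l) = 0
p(h) = h (p(h) = h + 0 = h)
q(z, D) = -296 (q(z, D) = -8*37 = -296)
C = 109531 (C = 31 - 300*(-365) = 31 + 109500 = 109531)
1/((-1070100 - q(1175, -2225)) + C) = 1/((-1070100 - 1*(-296)) + 109531) = 1/((-1070100 + 296) + 109531) = 1/(-1069804 + 109531) = 1/(-960273) = -1/960273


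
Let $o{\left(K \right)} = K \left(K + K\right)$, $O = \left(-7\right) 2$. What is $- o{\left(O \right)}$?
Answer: $-392$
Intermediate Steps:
$O = -14$
$o{\left(K \right)} = 2 K^{2}$ ($o{\left(K \right)} = K 2 K = 2 K^{2}$)
$- o{\left(O \right)} = - 2 \left(-14\right)^{2} = - 2 \cdot 196 = \left(-1\right) 392 = -392$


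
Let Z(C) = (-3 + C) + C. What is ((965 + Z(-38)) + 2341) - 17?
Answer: 3210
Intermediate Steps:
Z(C) = -3 + 2*C
((965 + Z(-38)) + 2341) - 17 = ((965 + (-3 + 2*(-38))) + 2341) - 17 = ((965 + (-3 - 76)) + 2341) - 17 = ((965 - 79) + 2341) - 17 = (886 + 2341) - 17 = 3227 - 17 = 3210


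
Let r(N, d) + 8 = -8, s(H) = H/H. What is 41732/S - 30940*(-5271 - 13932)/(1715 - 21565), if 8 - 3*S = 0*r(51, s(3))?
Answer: -56699649/3970 ≈ -14282.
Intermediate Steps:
s(H) = 1
r(N, d) = -16 (r(N, d) = -8 - 8 = -16)
S = 8/3 (S = 8/3 - 0*(-16) = 8/3 - ⅓*0 = 8/3 + 0 = 8/3 ≈ 2.6667)
41732/S - 30940*(-5271 - 13932)/(1715 - 21565) = 41732/(8/3) - 30940*(-5271 - 13932)/(1715 - 21565) = 41732*(3/8) - 30940/((-19850/(-19203))) = 31299/2 - 30940/((-19850*(-1/19203))) = 31299/2 - 30940/19850/19203 = 31299/2 - 30940*19203/19850 = 31299/2 - 59414082/1985 = -56699649/3970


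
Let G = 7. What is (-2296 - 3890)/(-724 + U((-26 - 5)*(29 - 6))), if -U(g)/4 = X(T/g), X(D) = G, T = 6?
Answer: 3093/376 ≈ 8.2261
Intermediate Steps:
X(D) = 7
U(g) = -28 (U(g) = -4*7 = -28)
(-2296 - 3890)/(-724 + U((-26 - 5)*(29 - 6))) = (-2296 - 3890)/(-724 - 28) = -6186/(-752) = -6186*(-1/752) = 3093/376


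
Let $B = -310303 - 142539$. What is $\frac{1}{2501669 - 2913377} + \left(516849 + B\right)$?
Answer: $\frac{26352193955}{411708} \approx 64007.0$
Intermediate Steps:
$B = -452842$ ($B = -310303 - 142539 = -452842$)
$\frac{1}{2501669 - 2913377} + \left(516849 + B\right) = \frac{1}{2501669 - 2913377} + \left(516849 - 452842\right) = \frac{1}{-411708} + 64007 = - \frac{1}{411708} + 64007 = \frac{26352193955}{411708}$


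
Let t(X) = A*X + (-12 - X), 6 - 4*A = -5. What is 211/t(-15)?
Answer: -844/153 ≈ -5.5163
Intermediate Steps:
A = 11/4 (A = 3/2 - 1/4*(-5) = 3/2 + 5/4 = 11/4 ≈ 2.7500)
t(X) = -12 + 7*X/4 (t(X) = 11*X/4 + (-12 - X) = -12 + 7*X/4)
211/t(-15) = 211/(-12 + (7/4)*(-15)) = 211/(-12 - 105/4) = 211/(-153/4) = 211*(-4/153) = -844/153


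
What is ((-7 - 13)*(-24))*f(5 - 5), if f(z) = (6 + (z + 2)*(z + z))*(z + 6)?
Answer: 17280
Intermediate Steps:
f(z) = (6 + z)*(6 + 2*z*(2 + z)) (f(z) = (6 + (2 + z)*(2*z))*(6 + z) = (6 + 2*z*(2 + z))*(6 + z) = (6 + z)*(6 + 2*z*(2 + z)))
((-7 - 13)*(-24))*f(5 - 5) = ((-7 - 13)*(-24))*(36 + 2*(5 - 5)³ + 16*(5 - 5)² + 30*(5 - 5)) = (-20*(-24))*(36 + 2*0³ + 16*0² + 30*0) = 480*(36 + 2*0 + 16*0 + 0) = 480*(36 + 0 + 0 + 0) = 480*36 = 17280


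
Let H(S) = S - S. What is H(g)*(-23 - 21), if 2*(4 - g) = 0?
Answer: 0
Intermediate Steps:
g = 4 (g = 4 - ½*0 = 4 + 0 = 4)
H(S) = 0
H(g)*(-23 - 21) = 0*(-23 - 21) = 0*(-44) = 0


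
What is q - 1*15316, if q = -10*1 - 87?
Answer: -15413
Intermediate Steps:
q = -97 (q = -10 - 87 = -97)
q - 1*15316 = -97 - 1*15316 = -97 - 15316 = -15413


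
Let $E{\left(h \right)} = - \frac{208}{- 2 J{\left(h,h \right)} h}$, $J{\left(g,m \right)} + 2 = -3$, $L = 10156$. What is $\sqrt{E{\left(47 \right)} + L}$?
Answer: $\frac{2 \sqrt{140210165}}{235} \approx 100.77$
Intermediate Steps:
$J{\left(g,m \right)} = -5$ ($J{\left(g,m \right)} = -2 - 3 = -5$)
$E{\left(h \right)} = - \frac{104}{5 h}$ ($E{\left(h \right)} = - \frac{208}{\left(-2\right) \left(-5\right) h} = - \frac{208}{10 h} = - 208 \frac{1}{10 h} = - \frac{104}{5 h}$)
$\sqrt{E{\left(47 \right)} + L} = \sqrt{- \frac{104}{5 \cdot 47} + 10156} = \sqrt{\left(- \frac{104}{5}\right) \frac{1}{47} + 10156} = \sqrt{- \frac{104}{235} + 10156} = \sqrt{\frac{2386556}{235}} = \frac{2 \sqrt{140210165}}{235}$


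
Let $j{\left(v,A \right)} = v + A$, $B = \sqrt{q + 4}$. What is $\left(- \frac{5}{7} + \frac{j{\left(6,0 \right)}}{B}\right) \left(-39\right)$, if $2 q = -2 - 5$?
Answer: $\frac{195}{7} - 234 \sqrt{2} \approx -303.07$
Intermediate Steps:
$q = - \frac{7}{2}$ ($q = \frac{-2 - 5}{2} = \frac{1}{2} \left(-7\right) = - \frac{7}{2} \approx -3.5$)
$B = \frac{\sqrt{2}}{2}$ ($B = \sqrt{- \frac{7}{2} + 4} = \sqrt{\frac{1}{2}} = \frac{\sqrt{2}}{2} \approx 0.70711$)
$j{\left(v,A \right)} = A + v$
$\left(- \frac{5}{7} + \frac{j{\left(6,0 \right)}}{B}\right) \left(-39\right) = \left(- \frac{5}{7} + \frac{0 + 6}{\frac{1}{2} \sqrt{2}}\right) \left(-39\right) = \left(\left(-5\right) \frac{1}{7} + 6 \sqrt{2}\right) \left(-39\right) = \left(- \frac{5}{7} + 6 \sqrt{2}\right) \left(-39\right) = \frac{195}{7} - 234 \sqrt{2}$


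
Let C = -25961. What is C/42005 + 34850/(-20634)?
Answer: -999776762/433365585 ≈ -2.3070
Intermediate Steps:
C/42005 + 34850/(-20634) = -25961/42005 + 34850/(-20634) = -25961*1/42005 + 34850*(-1/20634) = -25961/42005 - 17425/10317 = -999776762/433365585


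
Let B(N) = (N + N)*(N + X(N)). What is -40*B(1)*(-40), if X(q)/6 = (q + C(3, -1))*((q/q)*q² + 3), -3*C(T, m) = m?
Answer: 105600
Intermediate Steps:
C(T, m) = -m/3
X(q) = 6*(3 + q²)*(⅓ + q) (X(q) = 6*((q - ⅓*(-1))*((q/q)*q² + 3)) = 6*((q + ⅓)*(1*q² + 3)) = 6*((⅓ + q)*(q² + 3)) = 6*((⅓ + q)*(3 + q²)) = 6*((3 + q²)*(⅓ + q)) = 6*(3 + q²)*(⅓ + q))
B(N) = 2*N*(6 + 2*N² + 6*N³ + 19*N) (B(N) = (N + N)*(N + (6 + 2*N² + 6*N³ + 18*N)) = (2*N)*(6 + 2*N² + 6*N³ + 19*N) = 2*N*(6 + 2*N² + 6*N³ + 19*N))
-40*B(1)*(-40) = -80*(6 + 2*1² + 6*1³ + 19*1)*(-40) = -80*(6 + 2*1 + 6*1 + 19)*(-40) = -80*(6 + 2 + 6 + 19)*(-40) = -80*33*(-40) = -40*66*(-40) = -2640*(-40) = 105600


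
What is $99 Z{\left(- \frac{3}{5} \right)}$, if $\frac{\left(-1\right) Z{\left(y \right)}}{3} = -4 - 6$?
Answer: $2970$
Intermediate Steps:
$Z{\left(y \right)} = 30$ ($Z{\left(y \right)} = - 3 \left(-4 - 6\right) = \left(-3\right) \left(-10\right) = 30$)
$99 Z{\left(- \frac{3}{5} \right)} = 99 \cdot 30 = 2970$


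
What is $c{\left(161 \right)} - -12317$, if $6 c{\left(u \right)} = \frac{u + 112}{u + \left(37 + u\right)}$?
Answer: $\frac{8843697}{718} \approx 12317.0$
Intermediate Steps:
$c{\left(u \right)} = \frac{112 + u}{6 \left(37 + 2 u\right)}$ ($c{\left(u \right)} = \frac{\left(u + 112\right) \frac{1}{u + \left(37 + u\right)}}{6} = \frac{\left(112 + u\right) \frac{1}{37 + 2 u}}{6} = \frac{\frac{1}{37 + 2 u} \left(112 + u\right)}{6} = \frac{112 + u}{6 \left(37 + 2 u\right)}$)
$c{\left(161 \right)} - -12317 = \frac{112 + 161}{6 \left(37 + 2 \cdot 161\right)} - -12317 = \frac{1}{6} \frac{1}{37 + 322} \cdot 273 + 12317 = \frac{1}{6} \cdot \frac{1}{359} \cdot 273 + 12317 = \frac{91}{718} + 12317 = \frac{8843697}{718}$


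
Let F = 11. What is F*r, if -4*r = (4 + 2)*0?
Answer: 0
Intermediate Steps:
r = 0 (r = -(4 + 2)*0/4 = -3*0/2 = -¼*0 = 0)
F*r = 11*0 = 0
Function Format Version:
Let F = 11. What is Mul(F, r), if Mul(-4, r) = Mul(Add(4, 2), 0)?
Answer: 0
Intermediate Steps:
r = 0 (r = Mul(Rational(-1, 4), Mul(Add(4, 2), 0)) = Mul(Rational(-1, 4), Mul(6, 0)) = Mul(Rational(-1, 4), 0) = 0)
Mul(F, r) = Mul(11, 0) = 0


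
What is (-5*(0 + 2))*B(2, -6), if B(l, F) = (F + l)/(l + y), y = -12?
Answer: -4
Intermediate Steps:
B(l, F) = (F + l)/(-12 + l) (B(l, F) = (F + l)/(l - 12) = (F + l)/(-12 + l))
(-5*(0 + 2))*B(2, -6) = (-5*(0 + 2))*((-6 + 2)/(-12 + 2)) = (-5*2)*(-4/(-10)) = -(-1)*(-4) = -10*⅖ = -4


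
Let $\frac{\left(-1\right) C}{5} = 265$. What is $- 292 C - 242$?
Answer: $386658$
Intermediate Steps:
$C = -1325$ ($C = \left(-5\right) 265 = -1325$)
$- 292 C - 242 = \left(-292\right) \left(-1325\right) - 242 = 386900 - 242 = 386658$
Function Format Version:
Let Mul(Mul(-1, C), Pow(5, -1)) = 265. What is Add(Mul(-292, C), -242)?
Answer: 386658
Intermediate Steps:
C = -1325 (C = Mul(-5, 265) = -1325)
Add(Mul(-292, C), -242) = Add(Mul(-292, -1325), -242) = Add(386900, -242) = 386658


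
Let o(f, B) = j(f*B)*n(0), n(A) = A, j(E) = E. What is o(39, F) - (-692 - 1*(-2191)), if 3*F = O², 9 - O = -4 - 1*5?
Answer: -1499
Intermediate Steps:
O = 18 (O = 9 - (-4 - 1*5) = 9 - (-4 - 5) = 9 - 1*(-9) = 9 + 9 = 18)
F = 108 (F = (⅓)*18² = (⅓)*324 = 108)
o(f, B) = 0 (o(f, B) = (f*B)*0 = (B*f)*0 = 0)
o(39, F) - (-692 - 1*(-2191)) = 0 - (-692 - 1*(-2191)) = 0 - (-692 + 2191) = 0 - 1*1499 = 0 - 1499 = -1499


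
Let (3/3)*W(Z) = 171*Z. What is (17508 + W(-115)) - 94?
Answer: -2251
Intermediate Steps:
W(Z) = 171*Z
(17508 + W(-115)) - 94 = (17508 + 171*(-115)) - 94 = (17508 - 19665) - 94 = -2157 - 94 = -2251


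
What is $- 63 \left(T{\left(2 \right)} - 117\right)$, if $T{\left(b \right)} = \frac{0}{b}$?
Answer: $7371$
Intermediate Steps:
$T{\left(b \right)} = 0$
$- 63 \left(T{\left(2 \right)} - 117\right) = - 63 \left(0 - 117\right) = \left(-63\right) \left(-117\right) = 7371$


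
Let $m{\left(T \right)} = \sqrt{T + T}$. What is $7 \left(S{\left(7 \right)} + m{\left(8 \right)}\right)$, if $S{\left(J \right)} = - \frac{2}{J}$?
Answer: $26$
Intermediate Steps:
$m{\left(T \right)} = \sqrt{2} \sqrt{T}$ ($m{\left(T \right)} = \sqrt{2 T} = \sqrt{2} \sqrt{T}$)
$7 \left(S{\left(7 \right)} + m{\left(8 \right)}\right) = 7 \left(- \frac{2}{7} + \sqrt{2} \sqrt{8}\right) = 7 \left(\left(-2\right) \frac{1}{7} + \sqrt{2} \cdot 2 \sqrt{2}\right) = 7 \left(- \frac{2}{7} + 4\right) = 7 \cdot \frac{26}{7} = 26$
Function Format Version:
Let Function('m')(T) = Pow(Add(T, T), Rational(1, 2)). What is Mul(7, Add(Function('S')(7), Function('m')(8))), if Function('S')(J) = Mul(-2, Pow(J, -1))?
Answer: 26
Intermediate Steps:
Function('m')(T) = Mul(Pow(2, Rational(1, 2)), Pow(T, Rational(1, 2))) (Function('m')(T) = Pow(Mul(2, T), Rational(1, 2)) = Mul(Pow(2, Rational(1, 2)), Pow(T, Rational(1, 2))))
Mul(7, Add(Function('S')(7), Function('m')(8))) = Mul(7, Add(Mul(-2, Pow(7, -1)), Mul(Pow(2, Rational(1, 2)), Pow(8, Rational(1, 2))))) = Mul(7, Add(Mul(-2, Rational(1, 7)), Mul(Pow(2, Rational(1, 2)), Mul(2, Pow(2, Rational(1, 2)))))) = Mul(7, Add(Rational(-2, 7), 4)) = Mul(7, Rational(26, 7)) = 26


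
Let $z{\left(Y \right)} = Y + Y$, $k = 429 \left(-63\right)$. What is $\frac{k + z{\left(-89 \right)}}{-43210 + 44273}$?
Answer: $- \frac{27205}{1063} \approx -25.593$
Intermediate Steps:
$k = -27027$
$z{\left(Y \right)} = 2 Y$
$\frac{k + z{\left(-89 \right)}}{-43210 + 44273} = \frac{-27027 + 2 \left(-89\right)}{-43210 + 44273} = \frac{-27027 - 178}{1063} = \left(-27205\right) \frac{1}{1063} = - \frac{27205}{1063}$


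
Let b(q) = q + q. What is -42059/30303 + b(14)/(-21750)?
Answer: -152605289/109848375 ≈ -1.3892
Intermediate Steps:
b(q) = 2*q
-42059/30303 + b(14)/(-21750) = -42059/30303 + (2*14)/(-21750) = -42059*1/30303 + 28*(-1/21750) = -42059/30303 - 14/10875 = -152605289/109848375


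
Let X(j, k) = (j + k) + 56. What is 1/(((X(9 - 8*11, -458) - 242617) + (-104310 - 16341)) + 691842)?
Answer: 1/328093 ≈ 3.0479e-6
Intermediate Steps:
X(j, k) = 56 + j + k
1/(((X(9 - 8*11, -458) - 242617) + (-104310 - 16341)) + 691842) = 1/((((56 + (9 - 8*11) - 458) - 242617) + (-104310 - 16341)) + 691842) = 1/((((56 + (9 - 88) - 458) - 242617) - 120651) + 691842) = 1/((((56 - 79 - 458) - 242617) - 120651) + 691842) = 1/(((-481 - 242617) - 120651) + 691842) = 1/((-243098 - 120651) + 691842) = 1/(-363749 + 691842) = 1/328093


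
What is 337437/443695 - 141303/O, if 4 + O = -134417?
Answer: 139065706/76759235 ≈ 1.8117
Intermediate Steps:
O = -134421 (O = -4 - 134417 = -134421)
337437/443695 - 141303/O = 337437/443695 - 141303/(-134421) = 337437*(1/443695) - 141303*(-1/134421) = 337437/443695 + 1273/1211 = 139065706/76759235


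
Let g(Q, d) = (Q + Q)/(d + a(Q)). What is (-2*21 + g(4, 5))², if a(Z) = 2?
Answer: 81796/49 ≈ 1669.3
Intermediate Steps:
g(Q, d) = 2*Q/(2 + d) (g(Q, d) = (Q + Q)/(d + 2) = (2*Q)/(2 + d) = 2*Q/(2 + d))
(-2*21 + g(4, 5))² = (-2*21 + 2*4/(2 + 5))² = (-42 + 2*4/7)² = (-42 + 2*4*(⅐))² = (-42 + 8/7)² = (-286/7)² = 81796/49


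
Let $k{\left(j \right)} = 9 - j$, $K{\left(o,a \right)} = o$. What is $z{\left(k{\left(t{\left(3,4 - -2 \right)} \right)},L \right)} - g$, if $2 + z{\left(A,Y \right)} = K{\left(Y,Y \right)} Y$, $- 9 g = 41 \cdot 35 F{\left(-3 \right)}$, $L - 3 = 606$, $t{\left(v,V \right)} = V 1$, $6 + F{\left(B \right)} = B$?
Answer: $369444$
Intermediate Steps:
$F{\left(B \right)} = -6 + B$
$t{\left(v,V \right)} = V$
$L = 609$ ($L = 3 + 606 = 609$)
$g = 1435$ ($g = - \frac{41 \cdot 35 \left(-6 - 3\right)}{9} = - \frac{1435 \left(-9\right)}{9} = \left(- \frac{1}{9}\right) \left(-12915\right) = 1435$)
$z{\left(A,Y \right)} = -2 + Y^{2}$ ($z{\left(A,Y \right)} = -2 + Y Y = -2 + Y^{2}$)
$z{\left(k{\left(t{\left(3,4 - -2 \right)} \right)},L \right)} - g = \left(-2 + 609^{2}\right) - 1435 = \left(-2 + 370881\right) - 1435 = 370879 - 1435 = 369444$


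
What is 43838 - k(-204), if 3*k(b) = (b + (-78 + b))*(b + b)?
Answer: -22258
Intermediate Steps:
k(b) = 2*b*(-78 + 2*b)/3 (k(b) = ((b + (-78 + b))*(b + b))/3 = ((-78 + 2*b)*(2*b))/3 = (2*b*(-78 + 2*b))/3 = 2*b*(-78 + 2*b)/3)
43838 - k(-204) = 43838 - 4*(-204)*(-39 - 204)/3 = 43838 - 4*(-204)*(-243)/3 = 43838 - 1*66096 = 43838 - 66096 = -22258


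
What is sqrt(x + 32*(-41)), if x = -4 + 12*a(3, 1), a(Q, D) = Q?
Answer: 16*I*sqrt(5) ≈ 35.777*I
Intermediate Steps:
x = 32 (x = -4 + 12*3 = -4 + 36 = 32)
sqrt(x + 32*(-41)) = sqrt(32 + 32*(-41)) = sqrt(32 - 1312) = sqrt(-1280) = 16*I*sqrt(5)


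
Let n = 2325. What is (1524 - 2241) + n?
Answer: 1608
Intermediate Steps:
(1524 - 2241) + n = (1524 - 2241) + 2325 = -717 + 2325 = 1608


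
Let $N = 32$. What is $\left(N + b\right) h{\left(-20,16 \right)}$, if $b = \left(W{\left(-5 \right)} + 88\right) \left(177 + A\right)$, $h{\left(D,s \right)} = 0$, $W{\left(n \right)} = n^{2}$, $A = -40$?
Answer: $0$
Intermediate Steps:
$b = 15481$ ($b = \left(\left(-5\right)^{2} + 88\right) \left(177 - 40\right) = \left(25 + 88\right) 137 = 113 \cdot 137 = 15481$)
$\left(N + b\right) h{\left(-20,16 \right)} = \left(32 + 15481\right) 0 = 15513 \cdot 0 = 0$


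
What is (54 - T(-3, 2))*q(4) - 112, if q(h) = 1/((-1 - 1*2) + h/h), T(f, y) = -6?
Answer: -142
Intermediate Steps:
q(h) = -½ (q(h) = 1/((-1 - 2) + 1) = 1/(-3 + 1) = 1/(-2) = -½)
(54 - T(-3, 2))*q(4) - 112 = (54 - 1*(-6))*(-½) - 112 = (54 + 6)*(-½) - 112 = 60*(-½) - 112 = -30 - 112 = -142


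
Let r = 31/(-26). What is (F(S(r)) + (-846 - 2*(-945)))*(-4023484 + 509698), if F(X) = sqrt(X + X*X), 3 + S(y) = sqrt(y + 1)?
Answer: -3668392584 - 1756893*sqrt(3926 - 130*I*sqrt(130))/13 ≈ -3.677e+9 + 1.5717e+6*I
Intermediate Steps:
r = -31/26 (r = 31*(-1/26) = -31/26 ≈ -1.1923)
S(y) = -3 + sqrt(1 + y) (S(y) = -3 + sqrt(y + 1) = -3 + sqrt(1 + y))
F(X) = sqrt(X + X**2)
(F(S(r)) + (-846 - 2*(-945)))*(-4023484 + 509698) = (sqrt((-3 + sqrt(1 - 31/26))*(1 + (-3 + sqrt(1 - 31/26)))) + (-846 - 2*(-945)))*(-4023484 + 509698) = (sqrt((-3 + sqrt(-5/26))*(1 + (-3 + sqrt(-5/26)))) + (-846 + 1890))*(-3513786) = (sqrt((-3 + I*sqrt(130)/26)*(1 + (-3 + I*sqrt(130)/26))) + 1044)*(-3513786) = (sqrt((-3 + I*sqrt(130)/26)*(-2 + I*sqrt(130)/26)) + 1044)*(-3513786) = (1044 + sqrt((-3 + I*sqrt(130)/26)*(-2 + I*sqrt(130)/26)))*(-3513786) = -3668392584 - 3513786*sqrt((-3 + I*sqrt(130)/26)*(-2 + I*sqrt(130)/26))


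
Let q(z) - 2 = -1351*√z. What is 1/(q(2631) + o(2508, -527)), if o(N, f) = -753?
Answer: 751/4801539830 - 1351*√2631/4801539830 ≈ -1.4276e-5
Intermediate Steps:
q(z) = 2 - 1351*√z
1/(q(2631) + o(2508, -527)) = 1/((2 - 1351*√2631) - 753) = 1/(-751 - 1351*√2631)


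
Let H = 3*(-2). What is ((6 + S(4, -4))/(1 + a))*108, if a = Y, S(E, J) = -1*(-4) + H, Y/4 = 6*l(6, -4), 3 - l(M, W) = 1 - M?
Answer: 432/193 ≈ 2.2383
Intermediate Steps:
H = -6
l(M, W) = 2 + M (l(M, W) = 3 - (1 - M) = 3 + (-1 + M) = 2 + M)
Y = 192 (Y = 4*(6*(2 + 6)) = 4*(6*8) = 4*48 = 192)
S(E, J) = -2 (S(E, J) = -1*(-4) - 6 = 4 - 6 = -2)
a = 192
((6 + S(4, -4))/(1 + a))*108 = ((6 - 2)/(1 + 192))*108 = (4/193)*108 = 432/193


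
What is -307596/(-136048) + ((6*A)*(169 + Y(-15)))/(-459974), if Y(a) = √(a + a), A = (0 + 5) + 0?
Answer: 17599549893/7822317844 - 15*I*√30/229987 ≈ 2.2499 - 0.00035723*I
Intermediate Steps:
A = 5 (A = 5 + 0 = 5)
Y(a) = √2*√a (Y(a) = √(2*a) = √2*√a)
-307596/(-136048) + ((6*A)*(169 + Y(-15)))/(-459974) = -307596/(-136048) + ((6*5)*(169 + √2*√(-15)))/(-459974) = -307596*(-1/136048) + (30*(169 + √2*(I*√15)))*(-1/459974) = 76899/34012 + (30*(169 + I*√30))*(-1/459974) = 76899/34012 + (5070 + 30*I*√30)*(-1/459974) = 76899/34012 + (-2535/229987 - 15*I*√30/229987) = 17599549893/7822317844 - 15*I*√30/229987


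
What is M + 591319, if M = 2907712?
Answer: 3499031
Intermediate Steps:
M + 591319 = 2907712 + 591319 = 3499031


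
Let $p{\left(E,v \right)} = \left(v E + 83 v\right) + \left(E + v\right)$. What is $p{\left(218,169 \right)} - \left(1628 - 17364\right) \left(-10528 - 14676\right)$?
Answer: $-396558888$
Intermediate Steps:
$p{\left(E,v \right)} = E + 84 v + E v$ ($p{\left(E,v \right)} = \left(E v + 83 v\right) + \left(E + v\right) = \left(83 v + E v\right) + \left(E + v\right) = E + 84 v + E v$)
$p{\left(218,169 \right)} - \left(1628 - 17364\right) \left(-10528 - 14676\right) = \left(218 + 84 \cdot 169 + 218 \cdot 169\right) - \left(1628 - 17364\right) \left(-10528 - 14676\right) = \left(218 + 14196 + 36842\right) - \left(-15736\right) \left(-25204\right) = 51256 - 396610144 = -396558888$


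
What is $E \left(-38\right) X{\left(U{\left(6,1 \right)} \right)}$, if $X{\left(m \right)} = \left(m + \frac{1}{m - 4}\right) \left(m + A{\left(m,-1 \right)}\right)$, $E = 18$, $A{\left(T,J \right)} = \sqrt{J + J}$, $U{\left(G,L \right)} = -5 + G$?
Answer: $-456 - 456 i \sqrt{2} \approx -456.0 - 644.88 i$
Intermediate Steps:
$A{\left(T,J \right)} = \sqrt{2} \sqrt{J}$ ($A{\left(T,J \right)} = \sqrt{2 J} = \sqrt{2} \sqrt{J}$)
$X{\left(m \right)} = \left(m + \frac{1}{-4 + m}\right) \left(m + i \sqrt{2}\right)$ ($X{\left(m \right)} = \left(m + \frac{1}{m - 4}\right) \left(m + \sqrt{2} \sqrt{-1}\right) = \left(m + \frac{1}{-4 + m}\right) \left(m + \sqrt{2} i\right) = \left(m + \frac{1}{-4 + m}\right) \left(m + i \sqrt{2}\right)$)
$E \left(-38\right) X{\left(U{\left(6,1 \right)} \right)} = 18 \left(-38\right) \frac{\left(-5 + 6\right) + \left(-5 + 6\right)^{3} - 4 \left(-5 + 6\right)^{2} + i \sqrt{2} + i \sqrt{2} \left(-5 + 6\right)^{2} - 4 i \left(-5 + 6\right) \sqrt{2}}{-4 + \left(-5 + 6\right)} = - 684 \frac{1 + 1^{3} - 4 \cdot 1^{2} + i \sqrt{2} + i \sqrt{2} \cdot 1^{2} - 4 i 1 \sqrt{2}}{-4 + 1} = - 684 \frac{1 + 1 - 4 + i \sqrt{2} + i \sqrt{2} \cdot 1 - 4 i \sqrt{2}}{-3} = - 684 \left(- \frac{1 + 1 - 4 + i \sqrt{2} + i \sqrt{2} - 4 i \sqrt{2}}{3}\right) = - 684 \left(- \frac{-2 - 2 i \sqrt{2}}{3}\right) = - 684 \left(\frac{2}{3} + \frac{2 i \sqrt{2}}{3}\right) = -456 - 456 i \sqrt{2}$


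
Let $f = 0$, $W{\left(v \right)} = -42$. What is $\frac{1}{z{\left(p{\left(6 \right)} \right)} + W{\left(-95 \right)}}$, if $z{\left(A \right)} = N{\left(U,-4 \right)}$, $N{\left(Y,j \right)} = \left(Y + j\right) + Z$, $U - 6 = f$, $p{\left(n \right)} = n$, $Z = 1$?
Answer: $- \frac{1}{39} \approx -0.025641$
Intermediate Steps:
$U = 6$ ($U = 6 + 0 = 6$)
$N{\left(Y,j \right)} = 1 + Y + j$ ($N{\left(Y,j \right)} = \left(Y + j\right) + 1 = 1 + Y + j$)
$z{\left(A \right)} = 3$ ($z{\left(A \right)} = 1 + 6 - 4 = 3$)
$\frac{1}{z{\left(p{\left(6 \right)} \right)} + W{\left(-95 \right)}} = \frac{1}{3 - 42} = \frac{1}{-39} = - \frac{1}{39}$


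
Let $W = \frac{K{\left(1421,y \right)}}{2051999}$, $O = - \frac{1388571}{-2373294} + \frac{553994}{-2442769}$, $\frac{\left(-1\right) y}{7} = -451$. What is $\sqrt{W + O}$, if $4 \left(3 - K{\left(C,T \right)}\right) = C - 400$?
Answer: $\frac{\sqrt{949919430579194148411585708858019}}{51499036767703294} \approx 0.59847$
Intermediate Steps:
$y = 3157$ ($y = \left(-7\right) \left(-451\right) = 3157$)
$O = \frac{98912740803}{276067095766}$ ($O = \left(-1388571\right) \left(- \frac{1}{2373294}\right) + 553994 \left(- \frac{1}{2442769}\right) = \frac{462857}{791098} - \frac{79142}{348967} = \frac{98912740803}{276067095766} \approx 0.35829$)
$K{\left(C,T \right)} = 103 - \frac{C}{4}$ ($K{\left(C,T \right)} = 3 - \frac{C - 400}{4} = 3 - \frac{-400 + C}{4} = 3 - \left(-100 + \frac{C}{4}\right) = 103 - \frac{C}{4}$)
$W = - \frac{1009}{8207996}$ ($W = \frac{103 - \frac{1421}{4}}{2051999} = \left(103 - \frac{1421}{4}\right) \frac{1}{2051999} = \left(- \frac{1009}{4}\right) \frac{1}{2051999} = - \frac{1009}{8207996} \approx -0.00012293$)
$\sqrt{W + O} = \sqrt{- \frac{1009}{8207996} + \frac{98912740803}{276067095766}} = \sqrt{\frac{405798414580216447}{1132978808889472468}} = \frac{\sqrt{949919430579194148411585708858019}}{51499036767703294}$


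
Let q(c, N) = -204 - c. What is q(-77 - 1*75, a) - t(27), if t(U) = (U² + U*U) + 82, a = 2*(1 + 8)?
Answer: -1592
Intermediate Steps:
a = 18 (a = 2*9 = 18)
t(U) = 82 + 2*U² (t(U) = (U² + U²) + 82 = 2*U² + 82 = 82 + 2*U²)
q(-77 - 1*75, a) - t(27) = (-204 - (-77 - 1*75)) - (82 + 2*27²) = (-204 - (-77 - 75)) - (82 + 2*729) = (-204 - 1*(-152)) - (82 + 1458) = (-204 + 152) - 1*1540 = -52 - 1540 = -1592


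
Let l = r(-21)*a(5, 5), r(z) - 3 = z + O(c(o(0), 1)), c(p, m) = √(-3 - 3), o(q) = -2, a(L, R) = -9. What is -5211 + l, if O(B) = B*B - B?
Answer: -4995 + 9*I*√6 ≈ -4995.0 + 22.045*I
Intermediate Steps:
c(p, m) = I*√6 (c(p, m) = √(-6) = I*√6)
O(B) = B² - B
r(z) = 3 + z + I*√6*(-1 + I*√6) (r(z) = 3 + (z + (I*√6)*(-1 + I*√6)) = 3 + (z + I*√6*(-1 + I*√6)) = 3 + z + I*√6*(-1 + I*√6))
l = 216 + 9*I*√6 (l = (-3 - 21 - I*√6)*(-9) = (-24 - I*√6)*(-9) = 216 + 9*I*√6 ≈ 216.0 + 22.045*I)
-5211 + l = -5211 + (216 + 9*I*√6) = -4995 + 9*I*√6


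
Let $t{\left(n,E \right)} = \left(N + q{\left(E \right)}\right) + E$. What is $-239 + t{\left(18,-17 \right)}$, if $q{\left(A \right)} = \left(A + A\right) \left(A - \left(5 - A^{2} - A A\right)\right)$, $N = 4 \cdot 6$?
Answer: $-19136$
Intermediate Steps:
$N = 24$
$q{\left(A \right)} = 2 A \left(-5 + A + 2 A^{2}\right)$ ($q{\left(A \right)} = 2 A \left(A + \left(\left(A^{2} + A^{2}\right) - 5\right)\right) = 2 A \left(A + \left(2 A^{2} - 5\right)\right) = 2 A \left(A + \left(-5 + 2 A^{2}\right)\right) = 2 A \left(-5 + A + 2 A^{2}\right)$)
$t{\left(n,E \right)} = 24 + E + 2 E \left(-5 + E + 2 E^{2}\right)$ ($t{\left(n,E \right)} = \left(24 + 2 E \left(-5 + E + 2 E^{2}\right)\right) + E = 24 + E + 2 E \left(-5 + E + 2 E^{2}\right)$)
$-239 + t{\left(18,-17 \right)} = -239 + \left(24 - 17 + 2 \left(-17\right) \left(-5 - 17 + 2 \left(-17\right)^{2}\right)\right) = -239 + \left(24 - 17 + 2 \left(-17\right) \left(-5 - 17 + 2 \cdot 289\right)\right) = -239 + \left(24 - 17 + 2 \left(-17\right) \left(-5 - 17 + 578\right)\right) = -239 + \left(24 - 17 + 2 \left(-17\right) 556\right) = -239 - 18897 = -19136$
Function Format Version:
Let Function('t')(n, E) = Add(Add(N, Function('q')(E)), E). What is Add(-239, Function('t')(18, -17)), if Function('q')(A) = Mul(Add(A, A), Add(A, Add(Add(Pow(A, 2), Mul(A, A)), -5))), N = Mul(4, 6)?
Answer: -19136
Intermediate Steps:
N = 24
Function('q')(A) = Mul(2, A, Add(-5, A, Mul(2, Pow(A, 2)))) (Function('q')(A) = Mul(Mul(2, A), Add(A, Add(Add(Pow(A, 2), Pow(A, 2)), -5))) = Mul(Mul(2, A), Add(A, Add(Mul(2, Pow(A, 2)), -5))) = Mul(Mul(2, A), Add(A, Add(-5, Mul(2, Pow(A, 2))))) = Mul(Mul(2, A), Add(-5, A, Mul(2, Pow(A, 2)))) = Mul(2, A, Add(-5, A, Mul(2, Pow(A, 2)))))
Function('t')(n, E) = Add(24, E, Mul(2, E, Add(-5, E, Mul(2, Pow(E, 2))))) (Function('t')(n, E) = Add(Add(24, Mul(2, E, Add(-5, E, Mul(2, Pow(E, 2))))), E) = Add(24, E, Mul(2, E, Add(-5, E, Mul(2, Pow(E, 2))))))
Add(-239, Function('t')(18, -17)) = Add(-239, Add(24, -17, Mul(2, -17, Add(-5, -17, Mul(2, Pow(-17, 2)))))) = Add(-239, Add(24, -17, Mul(2, -17, Add(-5, -17, Mul(2, 289))))) = Add(-239, Add(24, -17, Mul(2, -17, Add(-5, -17, 578)))) = Add(-239, Add(24, -17, Mul(2, -17, 556))) = Add(-239, Add(24, -17, -18904)) = Add(-239, -18897) = -19136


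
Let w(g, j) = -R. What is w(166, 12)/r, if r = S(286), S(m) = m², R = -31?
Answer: 31/81796 ≈ 0.00037899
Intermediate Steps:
w(g, j) = 31 (w(g, j) = -1*(-31) = 31)
r = 81796 (r = 286² = 81796)
w(166, 12)/r = 31/81796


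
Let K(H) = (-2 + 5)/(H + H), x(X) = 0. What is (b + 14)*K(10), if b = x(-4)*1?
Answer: 21/10 ≈ 2.1000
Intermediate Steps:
K(H) = 3/(2*H) (K(H) = 3/((2*H)) = 3*(1/(2*H)) = 3/(2*H))
b = 0 (b = 0*1 = 0)
(b + 14)*K(10) = (0 + 14)*((3/2)/10) = 14*((3/2)*(⅒)) = 14*(3/20) = 21/10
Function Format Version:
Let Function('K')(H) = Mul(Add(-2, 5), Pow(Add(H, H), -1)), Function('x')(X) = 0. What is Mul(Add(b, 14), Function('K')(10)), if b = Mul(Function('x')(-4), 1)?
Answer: Rational(21, 10) ≈ 2.1000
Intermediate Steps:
Function('K')(H) = Mul(Rational(3, 2), Pow(H, -1)) (Function('K')(H) = Mul(3, Pow(Mul(2, H), -1)) = Mul(3, Mul(Rational(1, 2), Pow(H, -1))) = Mul(Rational(3, 2), Pow(H, -1)))
b = 0 (b = Mul(0, 1) = 0)
Mul(Add(b, 14), Function('K')(10)) = Mul(Add(0, 14), Mul(Rational(3, 2), Pow(10, -1))) = Mul(14, Mul(Rational(3, 2), Rational(1, 10))) = Mul(14, Rational(3, 20)) = Rational(21, 10)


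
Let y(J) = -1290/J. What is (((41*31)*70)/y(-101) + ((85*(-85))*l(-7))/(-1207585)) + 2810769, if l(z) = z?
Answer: 87788481204731/31155693 ≈ 2.8177e+6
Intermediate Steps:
(((41*31)*70)/y(-101) + ((85*(-85))*l(-7))/(-1207585)) + 2810769 = (((41*31)*70)/((-1290/(-101))) + ((85*(-85))*(-7))/(-1207585)) + 2810769 = ((1271*70)/((-1290*(-1/101))) - 7225*(-7)*(-1/1207585)) + 2810769 = (88970/(1290/101) + 50575*(-1/1207585)) + 2810769 = (88970*(101/1290) - 10115/241517) + 2810769 = (898597/129 - 10115/241517) + 2810769 = 217025146814/31155693 + 2810769 = 87788481204731/31155693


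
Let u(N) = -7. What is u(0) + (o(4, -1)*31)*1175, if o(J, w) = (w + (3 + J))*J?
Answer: 874193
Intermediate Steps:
o(J, w) = J*(3 + J + w) (o(J, w) = (3 + J + w)*J = J*(3 + J + w))
u(0) + (o(4, -1)*31)*1175 = -7 + ((4*(3 + 4 - 1))*31)*1175 = -7 + ((4*6)*31)*1175 = -7 + (24*31)*1175 = -7 + 744*1175 = -7 + 874200 = 874193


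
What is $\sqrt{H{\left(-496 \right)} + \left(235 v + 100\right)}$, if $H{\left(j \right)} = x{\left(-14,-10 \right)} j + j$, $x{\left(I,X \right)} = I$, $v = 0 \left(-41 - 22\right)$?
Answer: $2 \sqrt{1637} \approx 80.92$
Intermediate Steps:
$v = 0$ ($v = 0 \left(-63\right) = 0$)
$H{\left(j \right)} = - 13 j$ ($H{\left(j \right)} = - 14 j + j = - 13 j$)
$\sqrt{H{\left(-496 \right)} + \left(235 v + 100\right)} = \sqrt{\left(-13\right) \left(-496\right) + \left(235 \cdot 0 + 100\right)} = \sqrt{6448 + \left(0 + 100\right)} = \sqrt{6448 + 100} = \sqrt{6548} = 2 \sqrt{1637}$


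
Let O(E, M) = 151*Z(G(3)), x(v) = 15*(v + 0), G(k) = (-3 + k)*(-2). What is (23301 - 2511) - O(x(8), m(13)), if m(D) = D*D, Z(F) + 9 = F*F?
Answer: 22149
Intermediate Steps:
G(k) = 6 - 2*k
Z(F) = -9 + F² (Z(F) = -9 + F*F = -9 + F²)
m(D) = D²
x(v) = 15*v
O(E, M) = -1359 (O(E, M) = 151*(-9 + (6 - 2*3)²) = 151*(-9 + (6 - 6)²) = 151*(-9 + 0²) = 151*(-9 + 0) = 151*(-9) = -1359)
(23301 - 2511) - O(x(8), m(13)) = (23301 - 2511) - 1*(-1359) = 20790 + 1359 = 22149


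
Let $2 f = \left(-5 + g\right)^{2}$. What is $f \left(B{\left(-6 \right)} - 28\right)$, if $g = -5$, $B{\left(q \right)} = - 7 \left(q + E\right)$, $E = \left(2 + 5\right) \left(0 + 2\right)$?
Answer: $-4200$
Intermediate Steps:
$E = 14$ ($E = 7 \cdot 2 = 14$)
$B{\left(q \right)} = -98 - 7 q$ ($B{\left(q \right)} = - 7 \left(q + 14\right) = - 7 \left(14 + q\right) = -98 - 7 q$)
$f = 50$ ($f = \frac{\left(-5 - 5\right)^{2}}{2} = \frac{\left(-10\right)^{2}}{2} = \frac{1}{2} \cdot 100 = 50$)
$f \left(B{\left(-6 \right)} - 28\right) = 50 \left(\left(-98 - -42\right) - 28\right) = 50 \left(\left(-98 + 42\right) - 28\right) = 50 \left(-56 - 28\right) = 50 \left(-84\right) = -4200$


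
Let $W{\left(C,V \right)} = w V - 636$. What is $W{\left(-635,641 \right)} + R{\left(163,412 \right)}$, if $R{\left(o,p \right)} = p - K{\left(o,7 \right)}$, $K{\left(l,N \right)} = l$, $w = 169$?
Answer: $107942$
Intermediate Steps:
$W{\left(C,V \right)} = -636 + 169 V$ ($W{\left(C,V \right)} = 169 V - 636 = -636 + 169 V$)
$R{\left(o,p \right)} = p - o$
$W{\left(-635,641 \right)} + R{\left(163,412 \right)} = \left(-636 + 169 \cdot 641\right) + \left(412 - 163\right) = \left(-636 + 108329\right) + \left(412 - 163\right) = 107693 + 249 = 107942$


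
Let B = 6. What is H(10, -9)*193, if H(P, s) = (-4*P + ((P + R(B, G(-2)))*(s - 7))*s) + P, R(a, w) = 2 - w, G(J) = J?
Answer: 383298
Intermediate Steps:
H(P, s) = -3*P + s*(-7 + s)*(4 + P) (H(P, s) = (-4*P + ((P + (2 - 1*(-2)))*(s - 7))*s) + P = (-4*P + ((P + (2 + 2))*(-7 + s))*s) + P = (-4*P + ((P + 4)*(-7 + s))*s) + P = (-4*P + ((4 + P)*(-7 + s))*s) + P = (-4*P + ((-7 + s)*(4 + P))*s) + P = (-4*P + s*(-7 + s)*(4 + P)) + P = -3*P + s*(-7 + s)*(4 + P))
H(10, -9)*193 = (-28*(-9) - 3*10 + 4*(-9)² + 10*(-9)² - 7*10*(-9))*193 = (252 - 30 + 4*81 + 10*81 + 630)*193 = (252 - 30 + 324 + 810 + 630)*193 = 1986*193 = 383298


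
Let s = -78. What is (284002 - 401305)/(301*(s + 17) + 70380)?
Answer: -117303/52019 ≈ -2.2550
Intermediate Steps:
(284002 - 401305)/(301*(s + 17) + 70380) = (284002 - 401305)/(301*(-78 + 17) + 70380) = -117303/(301*(-61) + 70380) = -117303/(-18361 + 70380) = -117303/52019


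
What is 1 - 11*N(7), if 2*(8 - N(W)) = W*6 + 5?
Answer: 343/2 ≈ 171.50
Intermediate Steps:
N(W) = 11/2 - 3*W (N(W) = 8 - (W*6 + 5)/2 = 8 - (6*W + 5)/2 = 8 - (5 + 6*W)/2 = 8 + (-5/2 - 3*W) = 11/2 - 3*W)
1 - 11*N(7) = 1 - 11*(11/2 - 3*7) = 1 - 11*(11/2 - 21) = 1 - 11*(-31/2) = 1 + 341/2 = 343/2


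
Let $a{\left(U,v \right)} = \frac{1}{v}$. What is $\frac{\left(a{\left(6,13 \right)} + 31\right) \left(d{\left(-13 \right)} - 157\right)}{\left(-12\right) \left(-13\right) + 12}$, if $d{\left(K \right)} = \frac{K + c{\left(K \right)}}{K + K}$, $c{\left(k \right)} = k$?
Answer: $- \frac{202}{7} \approx -28.857$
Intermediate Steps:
$d{\left(K \right)} = 1$ ($d{\left(K \right)} = \frac{K + K}{K + K} = \frac{2 K}{2 K} = 2 K \frac{1}{2 K} = 1$)
$\frac{\left(a{\left(6,13 \right)} + 31\right) \left(d{\left(-13 \right)} - 157\right)}{\left(-12\right) \left(-13\right) + 12} = \frac{\left(\frac{1}{13} + 31\right) \left(1 - 157\right)}{\left(-12\right) \left(-13\right) + 12} = \frac{\left(\frac{1}{13} + 31\right) \left(-156\right)}{156 + 12} = \frac{\frac{404}{13} \left(-156\right)}{168} = \left(-4848\right) \frac{1}{168} = - \frac{202}{7}$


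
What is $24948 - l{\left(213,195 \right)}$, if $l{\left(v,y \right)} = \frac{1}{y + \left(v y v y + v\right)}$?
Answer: $\frac{43039207680083}{1725156633} \approx 24948.0$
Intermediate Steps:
$l{\left(v,y \right)} = \frac{1}{v + y + v^{2} y^{2}}$ ($l{\left(v,y \right)} = \frac{1}{y + \left(y v^{2} y + v\right)} = \frac{1}{y + \left(v^{2} y^{2} + v\right)} = \frac{1}{y + \left(v + v^{2} y^{2}\right)} = \frac{1}{v + y + v^{2} y^{2}}$)
$24948 - l{\left(213,195 \right)} = 24948 - \frac{1}{213 + 195 + 213^{2} \cdot 195^{2}} = 24948 - \frac{1}{213 + 195 + 45369 \cdot 38025} = 24948 - \frac{1}{213 + 195 + 1725156225} = 24948 - \frac{1}{1725156633} = \frac{43039207680083}{1725156633}$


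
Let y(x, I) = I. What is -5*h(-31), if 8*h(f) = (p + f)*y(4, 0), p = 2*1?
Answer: 0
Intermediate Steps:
p = 2
h(f) = 0 (h(f) = ((2 + f)*0)/8 = (1/8)*0 = 0)
-5*h(-31) = -5*0 = 0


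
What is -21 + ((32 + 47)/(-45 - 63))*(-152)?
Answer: 2435/27 ≈ 90.185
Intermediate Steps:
-21 + ((32 + 47)/(-45 - 63))*(-152) = -21 + (79/(-108))*(-152) = -21 + (79*(-1/108))*(-152) = -21 - 79/108*(-152) = -21 + 3002/27 = 2435/27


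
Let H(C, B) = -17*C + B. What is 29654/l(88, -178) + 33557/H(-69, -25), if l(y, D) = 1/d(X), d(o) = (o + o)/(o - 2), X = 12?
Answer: 408681289/5740 ≈ 71199.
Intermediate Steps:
d(o) = 2*o/(-2 + o) (d(o) = (2*o)/(-2 + o) = 2*o/(-2 + o))
H(C, B) = B - 17*C
l(y, D) = 5/12 (l(y, D) = 1/(2*12/(-2 + 12)) = 1/(2*12/10) = 1/(2*12*(1/10)) = 1/(12/5) = 5/12)
29654/l(88, -178) + 33557/H(-69, -25) = 29654/(5/12) + 33557/(-25 - 17*(-69)) = 29654*(12/5) + 33557/(-25 + 1173) = 355848/5 + 33557/1148 = 408681289/5740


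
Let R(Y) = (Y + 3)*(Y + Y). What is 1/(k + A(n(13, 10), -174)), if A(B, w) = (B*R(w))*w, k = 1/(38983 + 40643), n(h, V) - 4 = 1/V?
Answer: -398130/16901815756531 ≈ -2.3555e-8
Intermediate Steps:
R(Y) = 2*Y*(3 + Y) (R(Y) = (3 + Y)*(2*Y) = 2*Y*(3 + Y))
n(h, V) = 4 + 1/V
k = 1/79626 ≈ 1.2559e-5
A(B, w) = 2*B*w**2*(3 + w) (A(B, w) = (B*(2*w*(3 + w)))*w = (2*B*w*(3 + w))*w = 2*B*w**2*(3 + w))
1/(k + A(n(13, 10), -174)) = 1/(1/79626 + 2*(4 + 1/10)*(-174)**2*(3 - 174)) = 1/(1/79626 + 2*(4 + 1/10)*30276*(-171)) = 1/(1/79626 + 2*(41/10)*30276*(-171)) = 1/(1/79626 - 212265036/5) = 1/(-16901815756531/398130) = -398130/16901815756531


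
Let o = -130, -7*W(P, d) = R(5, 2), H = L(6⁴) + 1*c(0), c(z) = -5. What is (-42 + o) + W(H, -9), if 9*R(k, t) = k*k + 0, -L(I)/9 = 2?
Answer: -10861/63 ≈ -172.40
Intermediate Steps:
L(I) = -18 (L(I) = -9*2 = -18)
R(k, t) = k²/9 (R(k, t) = (k*k + 0)/9 = (k² + 0)/9 = k²/9)
H = -23 (H = -18 + 1*(-5) = -18 - 5 = -23)
W(P, d) = -25/63 (W(P, d) = -5²/63 = -25/63)
(-42 + o) + W(H, -9) = (-42 - 130) - 25/63 = -172 - 25/63 = -10861/63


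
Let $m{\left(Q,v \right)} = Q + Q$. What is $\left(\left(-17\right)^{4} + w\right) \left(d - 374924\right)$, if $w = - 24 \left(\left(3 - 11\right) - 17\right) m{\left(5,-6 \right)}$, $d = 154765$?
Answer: $-19708853839$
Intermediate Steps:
$m{\left(Q,v \right)} = 2 Q$
$w = 6000$ ($w = - 24 \left(\left(3 - 11\right) - 17\right) 2 \cdot 5 = - 24 \left(-8 - 17\right) 10 = \left(-24\right) \left(-25\right) 10 = 600 \cdot 10 = 6000$)
$\left(\left(-17\right)^{4} + w\right) \left(d - 374924\right) = \left(\left(-17\right)^{4} + 6000\right) \left(154765 - 374924\right) = \left(83521 + 6000\right) \left(-220159\right) = 89521 \left(-220159\right) = -19708853839$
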